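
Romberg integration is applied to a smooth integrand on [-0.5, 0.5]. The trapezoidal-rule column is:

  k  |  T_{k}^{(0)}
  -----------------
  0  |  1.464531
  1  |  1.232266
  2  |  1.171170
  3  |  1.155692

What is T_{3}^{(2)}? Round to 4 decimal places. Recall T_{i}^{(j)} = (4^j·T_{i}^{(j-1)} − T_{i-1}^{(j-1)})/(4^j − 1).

Richardson extrapolation on the trapezoidal column (denominator 4−1=3):
T_{2}^{(1)} = 1.171170 + (1.171170 − 1.232266)/3 = 1.150805
T_{3}^{(1)} = (4·1.155692 − 1.171170) / 3 = 1.150533
T_{3}^{(2)} = 1.150533 + (1.150533 − 1.150805)/15 = 1.150515
(Column j=1 coincides with Simpson's rule on the same nodes.)

1.1505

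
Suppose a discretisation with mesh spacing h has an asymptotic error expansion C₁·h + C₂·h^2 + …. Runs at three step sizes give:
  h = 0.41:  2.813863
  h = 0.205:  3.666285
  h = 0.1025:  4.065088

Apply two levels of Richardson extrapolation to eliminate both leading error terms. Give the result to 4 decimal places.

4.4456

First eliminate the h term (factor 2^1 = 2):
  B₁ = (2·3.666285 − 2.813863)/1 = 4.518707
  B₂ = (2·4.065088 − 3.666285)/1 = 4.463891
Then eliminate the h^2 term (factor 2^2 = 4):
  (4·4.463891 − 4.518707)/3 = 4.445619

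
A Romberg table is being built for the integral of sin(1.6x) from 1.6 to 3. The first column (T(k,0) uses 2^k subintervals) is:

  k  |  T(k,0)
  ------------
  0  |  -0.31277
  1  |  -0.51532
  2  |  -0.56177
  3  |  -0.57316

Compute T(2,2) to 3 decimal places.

-0.577

Richardson extrapolation on the trapezoidal column (denominator 4−1=3):
T(1,1) = -0.51532 + (-0.51532 − (-0.31277))/3 = -0.58284
T(2,1) = (4·(-0.56177) − (-0.51532)) / 3 = -0.57725
T(2,2) = -0.57725 + (-0.57725 − (-0.58284))/15 = -0.57688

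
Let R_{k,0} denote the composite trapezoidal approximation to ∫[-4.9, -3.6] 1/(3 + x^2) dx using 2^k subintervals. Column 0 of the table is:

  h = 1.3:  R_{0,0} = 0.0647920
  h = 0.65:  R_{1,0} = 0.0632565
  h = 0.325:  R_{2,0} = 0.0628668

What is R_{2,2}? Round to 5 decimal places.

Richardson extrapolation on the trapezoidal column (denominator 4−1=3):
R_{1,1} = (4·0.0632565 − 0.0647920) / 3 = 0.0627447
R_{2,1} = 0.0628668 + (0.0628668 − 0.0632565)/3 = 0.0627369
R_{2,2} = 0.0627369 + (0.0627369 − 0.0627447)/15 = 0.0627364

0.06274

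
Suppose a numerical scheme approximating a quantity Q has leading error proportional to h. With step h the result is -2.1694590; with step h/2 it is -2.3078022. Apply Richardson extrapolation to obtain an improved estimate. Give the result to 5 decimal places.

-2.44615

Extrapolated value = (2·A(h/2) − A(h)) / (2 − 1)
= (2·(-2.3078022) − (-2.1694590)) / 1
= -2.4461454 / 1 = -2.4461454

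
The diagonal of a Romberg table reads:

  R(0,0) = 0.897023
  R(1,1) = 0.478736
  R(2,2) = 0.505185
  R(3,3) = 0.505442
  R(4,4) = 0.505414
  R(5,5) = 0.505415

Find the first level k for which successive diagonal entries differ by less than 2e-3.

k = 3

|R(1,1) − R(0,0)| = 0.418287 ≥ 2e-3
|R(2,2) − R(1,1)| = 0.026449 ≥ 2e-3
|R(3,3) − R(2,2)| = 0.000257 < 2e-3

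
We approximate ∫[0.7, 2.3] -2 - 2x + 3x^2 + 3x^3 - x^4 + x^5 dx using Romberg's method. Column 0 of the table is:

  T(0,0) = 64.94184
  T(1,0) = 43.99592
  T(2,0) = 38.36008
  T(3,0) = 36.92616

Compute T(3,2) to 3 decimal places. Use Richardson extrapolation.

T(2,1) = 38.36008 + (38.36008 − 43.99592)/3 = 36.48147
T(3,1) = 36.92616 + (36.92616 − 38.36008)/3 = 36.44819
T(3,2) = 36.44819 + (36.44819 − 36.48147)/15 = 36.44597

36.446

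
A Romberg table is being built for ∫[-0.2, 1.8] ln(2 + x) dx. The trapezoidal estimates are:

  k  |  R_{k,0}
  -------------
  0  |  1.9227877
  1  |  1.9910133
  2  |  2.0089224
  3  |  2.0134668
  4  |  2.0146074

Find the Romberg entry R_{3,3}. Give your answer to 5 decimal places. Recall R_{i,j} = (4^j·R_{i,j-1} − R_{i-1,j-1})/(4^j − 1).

Richardson extrapolation on the trapezoidal column (denominator 4−1=3):
R_{1,1} = 1.9910133 + (1.9910133 − 1.9227877)/3 = 2.0137552
R_{2,1} = 2.0089224 + (2.0089224 − 1.9910133)/3 = 2.0148921
R_{3,1} = 2.0134668 + (2.0134668 − 2.0089224)/3 = 2.0149816
R_{2,2} = 2.0148921 + (2.0148921 − 2.0137552)/15 = 2.0149679
R_{3,2} = 2.0149816 + (2.0149816 − 2.0148921)/15 = 2.0149876
R_{3,3} = (64·2.0149876 − 2.0149679) / 63 = 2.0149879

2.01499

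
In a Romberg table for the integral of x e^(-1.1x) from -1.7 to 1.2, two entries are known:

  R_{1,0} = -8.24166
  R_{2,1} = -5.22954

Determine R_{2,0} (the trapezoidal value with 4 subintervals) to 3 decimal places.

From R_{2,1} = (4·R_{2,0} − R_{1,0})/3, solve for R_{2,0}:
4·R_{2,0} = 3·(-5.22954) + (-8.24166) = -23.93028
R_{2,0} = -5.98257

-5.983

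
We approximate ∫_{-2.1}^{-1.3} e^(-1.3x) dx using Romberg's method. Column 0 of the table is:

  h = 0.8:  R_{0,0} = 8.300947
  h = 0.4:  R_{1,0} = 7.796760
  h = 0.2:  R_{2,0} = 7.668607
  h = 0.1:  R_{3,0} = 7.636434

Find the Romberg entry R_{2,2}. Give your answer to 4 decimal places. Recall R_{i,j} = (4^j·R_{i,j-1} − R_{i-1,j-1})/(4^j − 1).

Richardson extrapolation on the trapezoidal column (denominator 4−1=3):
R_{1,1} = (4·7.796760 − 8.300947) / 3 = 7.628698
R_{2,1} = (4·7.668607 − 7.796760) / 3 = 7.625889
R_{2,2} = 7.625889 + (7.625889 − 7.628698)/15 = 7.625702
(Column j=1 coincides with Simpson's rule on the same nodes.)

7.6257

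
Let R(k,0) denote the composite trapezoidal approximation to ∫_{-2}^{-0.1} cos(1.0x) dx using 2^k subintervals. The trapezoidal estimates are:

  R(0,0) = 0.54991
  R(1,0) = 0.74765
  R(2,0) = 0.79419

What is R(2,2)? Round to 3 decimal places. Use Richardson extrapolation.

0.809

Richardson extrapolation on the trapezoidal column (denominator 4−1=3):
R(1,1) = 0.74765 + (0.74765 − 0.54991)/3 = 0.81356
R(2,1) = 0.79419 + (0.79419 − 0.74765)/3 = 0.80970
R(2,2) = (16·0.80970 − 0.81356) / 15 = 0.80944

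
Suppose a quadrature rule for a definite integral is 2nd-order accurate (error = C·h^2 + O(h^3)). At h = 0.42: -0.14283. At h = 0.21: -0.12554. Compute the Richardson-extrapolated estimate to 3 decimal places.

-0.120

The leading error scales as h^2; refining by a factor of 2 reduces it by 2^2 = 4.
Extrapolated value = (4·A(h/2) − A(h)) / (4 − 1)
= (4·(-0.12554) − (-0.14283)) / 3
= -0.35933 / 3 = -0.11978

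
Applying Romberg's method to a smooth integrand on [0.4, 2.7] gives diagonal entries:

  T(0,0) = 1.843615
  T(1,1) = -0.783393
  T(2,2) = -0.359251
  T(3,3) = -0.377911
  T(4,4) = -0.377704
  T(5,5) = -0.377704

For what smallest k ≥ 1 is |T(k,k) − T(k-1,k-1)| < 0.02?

k = 3

|T(1,1) − T(0,0)| = 2.627008 ≥ 0.02
|T(2,2) − T(1,1)| = 0.424142 ≥ 0.02
|T(3,3) − T(2,2)| = 0.018660 < 0.02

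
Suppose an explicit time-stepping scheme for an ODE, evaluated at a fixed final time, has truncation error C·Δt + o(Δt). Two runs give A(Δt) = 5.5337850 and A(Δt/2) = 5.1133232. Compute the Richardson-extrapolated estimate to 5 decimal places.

4.69286

Extrapolated value = (2·A(Δt/2) − A(Δt)) / (2 − 1)
= (2·5.1133232 − 5.5337850) / 1
= 4.6928614 / 1 = 4.6928614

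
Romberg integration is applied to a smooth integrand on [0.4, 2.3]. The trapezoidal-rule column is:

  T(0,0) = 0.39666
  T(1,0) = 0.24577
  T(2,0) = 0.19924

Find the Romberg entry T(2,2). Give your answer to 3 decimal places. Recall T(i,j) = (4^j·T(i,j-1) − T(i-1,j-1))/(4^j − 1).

0.183

T(1,1) = (4·0.24577 − 0.39666) / 3 = 0.19547
T(2,1) = (4·0.19924 − 0.24577) / 3 = 0.18373
T(2,2) = (16·0.18373 − 0.19547) / 15 = 0.18295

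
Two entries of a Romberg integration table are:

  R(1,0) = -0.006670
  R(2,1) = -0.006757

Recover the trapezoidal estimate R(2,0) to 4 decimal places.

-0.0067

From R(2,1) = (4·R(2,0) − R(1,0))/3, solve for R(2,0):
4·R(2,0) = 3·(-0.006757) + (-0.006670) = -0.026941
R(2,0) = -0.006735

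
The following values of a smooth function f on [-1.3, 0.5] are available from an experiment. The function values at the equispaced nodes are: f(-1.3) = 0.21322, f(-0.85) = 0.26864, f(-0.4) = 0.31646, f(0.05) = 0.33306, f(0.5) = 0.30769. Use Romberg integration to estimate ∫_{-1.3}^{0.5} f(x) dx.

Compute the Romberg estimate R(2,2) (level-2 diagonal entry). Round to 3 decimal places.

R(0,0) (trapezoid, 1 panel, h=1.8000): 0.46882
R(1,0) (trapezoid, 2 panels, h=0.9000): 0.51922
R(2,0) (trapezoid, 4 panels, h=0.4500): 0.53038
R(1,1) = 0.51922 + (0.51922 − 0.46882)/3 = 0.53602
R(2,1) = 0.53038 + (0.53038 − 0.51922)/3 = 0.53410
R(2,2) = 0.53410 + (0.53410 − 0.53602)/15 = 0.53397

0.534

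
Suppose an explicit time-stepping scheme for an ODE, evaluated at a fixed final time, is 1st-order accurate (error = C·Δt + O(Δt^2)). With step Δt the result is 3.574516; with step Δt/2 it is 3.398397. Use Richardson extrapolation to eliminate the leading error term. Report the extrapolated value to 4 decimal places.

The leading error scales as Δt; refining by a factor of 2 reduces it by 2^1 = 2.
Extrapolated value = (2·A(Δt/2) − A(Δt)) / (2 − 1)
= (2·3.398397 − 3.574516) / 1
= 3.222278 / 1 = 3.222278

3.2223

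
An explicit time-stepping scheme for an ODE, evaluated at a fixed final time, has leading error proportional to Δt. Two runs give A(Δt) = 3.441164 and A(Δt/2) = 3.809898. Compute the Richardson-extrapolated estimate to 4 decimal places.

The leading error scales as Δt; refining by a factor of 2 reduces it by 2^1 = 2.
Extrapolated value = (2·A(Δt/2) − A(Δt)) / (2 − 1)
= (2·3.809898 − 3.441164) / 1
= 4.178632 / 1 = 4.178632

4.1786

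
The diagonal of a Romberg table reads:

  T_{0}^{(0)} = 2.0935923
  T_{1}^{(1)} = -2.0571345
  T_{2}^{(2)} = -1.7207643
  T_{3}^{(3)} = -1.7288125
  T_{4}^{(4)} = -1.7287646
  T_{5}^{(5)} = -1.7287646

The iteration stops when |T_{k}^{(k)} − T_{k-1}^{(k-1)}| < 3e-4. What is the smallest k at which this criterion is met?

k = 4

|T_{1}^{(1)} − T_{0}^{(0)}| = 4.1507268 ≥ 3e-4
|T_{2}^{(2)} − T_{1}^{(1)}| = 0.3363702 ≥ 3e-4
|T_{3}^{(3)} − T_{2}^{(2)}| = 0.0080482 ≥ 3e-4
|T_{4}^{(4)} − T_{3}^{(3)}| = 0.0000479 < 3e-4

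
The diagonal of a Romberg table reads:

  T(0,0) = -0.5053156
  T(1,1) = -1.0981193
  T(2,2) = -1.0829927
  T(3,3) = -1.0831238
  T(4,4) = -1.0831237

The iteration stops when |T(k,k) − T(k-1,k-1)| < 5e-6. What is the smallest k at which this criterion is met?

|T(1,1) − T(0,0)| = 0.5928037 ≥ 5e-6
|T(2,2) − T(1,1)| = 0.0151266 ≥ 5e-6
|T(3,3) − T(2,2)| = 0.0001311 ≥ 5e-6
|T(4,4) − T(3,3)| = 0.0000001 < 5e-6

k = 4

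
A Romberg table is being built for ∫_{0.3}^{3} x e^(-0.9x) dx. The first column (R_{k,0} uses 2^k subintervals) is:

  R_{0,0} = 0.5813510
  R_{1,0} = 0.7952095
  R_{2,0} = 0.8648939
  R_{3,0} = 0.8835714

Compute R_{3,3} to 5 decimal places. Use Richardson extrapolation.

Richardson extrapolation on the trapezoidal column (denominator 4−1=3):
R_{1,1} = 0.7952095 + (0.7952095 − 0.5813510)/3 = 0.8664957
R_{2,1} = 0.8648939 + (0.8648939 − 0.7952095)/3 = 0.8881220
R_{3,1} = (4·0.8835714 − 0.8648939) / 3 = 0.8897972
R_{2,2} = 0.8881220 + (0.8881220 − 0.8664957)/15 = 0.8895638
R_{3,2} = (16·0.8897972 − 0.8881220) / 15 = 0.8899089
R_{3,3} = 0.8899089 + (0.8899089 − 0.8895638)/63 = 0.8899144
(Column j=1 coincides with Simpson's rule on the same nodes.)

0.88991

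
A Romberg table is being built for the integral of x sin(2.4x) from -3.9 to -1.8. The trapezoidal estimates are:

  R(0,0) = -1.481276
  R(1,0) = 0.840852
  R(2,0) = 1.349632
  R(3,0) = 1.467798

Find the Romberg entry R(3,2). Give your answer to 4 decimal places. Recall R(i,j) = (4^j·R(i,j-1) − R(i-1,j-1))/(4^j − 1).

R(2,1) = 1.349632 + (1.349632 − 0.840852)/3 = 1.519225
R(3,1) = (4·1.467798 − 1.349632) / 3 = 1.507187
R(3,2) = (16·1.507187 − 1.519225) / 15 = 1.506384

1.5064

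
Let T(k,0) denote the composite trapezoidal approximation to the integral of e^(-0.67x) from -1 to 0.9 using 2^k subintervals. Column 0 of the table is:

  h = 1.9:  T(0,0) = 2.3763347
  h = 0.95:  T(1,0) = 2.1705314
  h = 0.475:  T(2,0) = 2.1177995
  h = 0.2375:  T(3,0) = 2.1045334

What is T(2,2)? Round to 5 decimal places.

Richardson extrapolation on the trapezoidal column (denominator 4−1=3):
T(1,1) = (4·2.1705314 − 2.3763347) / 3 = 2.1019303
T(2,1) = 2.1177995 + (2.1177995 − 2.1705314)/3 = 2.1002222
T(2,2) = (16·2.1002222 − 2.1019303) / 15 = 2.1001083
(Column j=1 coincides with Simpson's rule on the same nodes.)

2.10011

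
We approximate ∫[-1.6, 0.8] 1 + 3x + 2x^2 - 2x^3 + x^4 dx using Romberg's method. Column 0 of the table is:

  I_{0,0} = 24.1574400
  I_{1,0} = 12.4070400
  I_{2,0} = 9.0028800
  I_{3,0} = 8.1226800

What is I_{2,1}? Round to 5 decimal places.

7.86816

I_{2,1} = (4·9.0028800 − 12.4070400) / 3 = 7.8681600
(Column j=1 coincides with Simpson's rule on the same nodes.)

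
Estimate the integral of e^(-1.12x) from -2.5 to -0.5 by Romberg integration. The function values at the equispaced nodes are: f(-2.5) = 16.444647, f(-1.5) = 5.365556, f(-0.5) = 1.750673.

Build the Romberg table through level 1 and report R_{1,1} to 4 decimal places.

13.2192

R_{0,0} (trapezoid, 1 panel, h=2.0000): 18.195320
R_{1,0} (trapezoid, 2 panels, h=1.0000): 14.463216
R_{1,1} = 14.463216 + (14.463216 − 18.195320)/3 = 13.219181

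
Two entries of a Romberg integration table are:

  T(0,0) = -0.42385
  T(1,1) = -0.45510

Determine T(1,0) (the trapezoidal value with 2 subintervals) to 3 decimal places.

From T(1,1) = (4·T(1,0) − T(0,0))/3, solve for T(1,0):
4·T(1,0) = 3·(-0.45510) + (-0.42385) = -1.78915
T(1,0) = -0.44729

-0.447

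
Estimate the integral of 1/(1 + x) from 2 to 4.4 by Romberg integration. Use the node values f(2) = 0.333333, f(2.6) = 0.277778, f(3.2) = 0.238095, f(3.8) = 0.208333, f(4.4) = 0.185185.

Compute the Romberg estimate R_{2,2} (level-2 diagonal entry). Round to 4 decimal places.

0.5878

R_{0,0} (trapezoid, 1 panel, h=2.4000): 0.622222
R_{1,0} (trapezoid, 2 panels, h=1.2000): 0.596825
R_{2,0} (trapezoid, 4 panels, h=0.6000): 0.590079
R_{1,1} = 0.596825 + (0.596825 − 0.622222)/3 = 0.588359
R_{2,1} = 0.590079 + (0.590079 − 0.596825)/3 = 0.587830
R_{2,2} = 0.587830 + (0.587830 − 0.588359)/15 = 0.587795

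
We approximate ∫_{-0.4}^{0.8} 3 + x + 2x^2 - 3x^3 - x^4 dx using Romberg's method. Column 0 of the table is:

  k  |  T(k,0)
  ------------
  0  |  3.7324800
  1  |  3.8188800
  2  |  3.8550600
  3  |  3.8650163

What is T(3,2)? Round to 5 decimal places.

3.86842

Richardson extrapolation on the trapezoidal column (denominator 4−1=3):
T(2,1) = (4·3.8550600 − 3.8188800) / 3 = 3.8671200
T(3,1) = (4·3.8650163 − 3.8550600) / 3 = 3.8683351
T(3,2) = (16·3.8683351 − 3.8671200) / 15 = 3.8684161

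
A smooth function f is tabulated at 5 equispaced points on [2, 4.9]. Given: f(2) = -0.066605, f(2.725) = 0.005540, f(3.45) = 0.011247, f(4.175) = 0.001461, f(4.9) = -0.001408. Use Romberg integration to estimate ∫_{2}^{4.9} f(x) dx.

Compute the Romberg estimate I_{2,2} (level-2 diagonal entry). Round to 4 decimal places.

I_{0,0} (trapezoid, 1 panel, h=2.9000): -0.098619
I_{1,0} (trapezoid, 2 panels, h=1.4500): -0.033001
I_{2,0} (trapezoid, 4 panels, h=0.7250): -0.011425
I_{1,1} = -0.033001 + (-0.033001 − (-0.098619))/3 = -0.011128
I_{2,1} = -0.011425 + (-0.011425 − (-0.033001))/3 = -0.004233
I_{2,2} = -0.004233 + (-0.004233 − (-0.011128))/15 = -0.003773

-0.0038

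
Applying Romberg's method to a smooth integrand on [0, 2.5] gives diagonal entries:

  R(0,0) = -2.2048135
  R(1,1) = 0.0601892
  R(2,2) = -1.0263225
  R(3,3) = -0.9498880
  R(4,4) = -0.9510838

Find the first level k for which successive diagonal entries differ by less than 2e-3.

k = 4

|R(1,1) − R(0,0)| = 2.2650027 ≥ 2e-3
|R(2,2) − R(1,1)| = 1.0865117 ≥ 2e-3
|R(3,3) − R(2,2)| = 0.0764345 ≥ 2e-3
|R(4,4) − R(3,3)| = 0.0011958 < 2e-3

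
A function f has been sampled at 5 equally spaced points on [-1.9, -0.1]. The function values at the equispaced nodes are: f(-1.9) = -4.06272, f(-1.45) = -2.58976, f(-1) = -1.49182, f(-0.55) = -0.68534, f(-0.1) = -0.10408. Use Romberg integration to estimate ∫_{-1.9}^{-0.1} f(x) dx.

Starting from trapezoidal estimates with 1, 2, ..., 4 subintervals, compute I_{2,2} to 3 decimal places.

I_{0,0} (trapezoid, 1 panel, h=1.8000): -3.75012
I_{1,0} (trapezoid, 2 panels, h=0.9000): -3.21770
I_{2,0} (trapezoid, 4 panels, h=0.4500): -3.08264
I_{1,1} = -3.21770 + (-3.21770 − (-3.75012))/3 = -3.04023
I_{2,1} = -3.08264 + (-3.08264 − (-3.21770))/3 = -3.03762
I_{2,2} = -3.03762 + (-3.03762 − (-3.04023))/15 = -3.03745

-3.037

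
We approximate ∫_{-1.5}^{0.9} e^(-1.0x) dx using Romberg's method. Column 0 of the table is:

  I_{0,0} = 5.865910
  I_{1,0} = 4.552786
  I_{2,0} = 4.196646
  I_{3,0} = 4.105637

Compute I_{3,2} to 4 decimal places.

Richardson extrapolation on the trapezoidal column (denominator 4−1=3):
I_{2,1} = (4·4.196646 − 4.552786) / 3 = 4.077933
I_{3,1} = 4.105637 + (4.105637 − 4.196646)/3 = 4.075301
I_{3,2} = (16·4.075301 − 4.077933) / 15 = 4.075126

4.0751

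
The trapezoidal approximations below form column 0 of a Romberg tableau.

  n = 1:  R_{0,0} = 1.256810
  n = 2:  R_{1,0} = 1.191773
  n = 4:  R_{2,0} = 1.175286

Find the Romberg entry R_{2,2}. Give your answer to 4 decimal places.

1.1698

Richardson extrapolation on the trapezoidal column (denominator 4−1=3):
R_{1,1} = 1.191773 + (1.191773 − 1.256810)/3 = 1.170094
R_{2,1} = 1.175286 + (1.175286 − 1.191773)/3 = 1.169790
R_{2,2} = 1.169790 + (1.169790 − 1.170094)/15 = 1.169770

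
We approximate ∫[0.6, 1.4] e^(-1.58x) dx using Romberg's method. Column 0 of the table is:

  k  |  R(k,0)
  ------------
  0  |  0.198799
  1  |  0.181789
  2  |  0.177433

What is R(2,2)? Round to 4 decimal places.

0.1760

R(1,1) = 0.181789 + (0.181789 − 0.198799)/3 = 0.176119
R(2,1) = (4·0.177433 − 0.181789) / 3 = 0.175981
R(2,2) = 0.175981 + (0.175981 − 0.176119)/15 = 0.175972
(Column j=1 coincides with Simpson's rule on the same nodes.)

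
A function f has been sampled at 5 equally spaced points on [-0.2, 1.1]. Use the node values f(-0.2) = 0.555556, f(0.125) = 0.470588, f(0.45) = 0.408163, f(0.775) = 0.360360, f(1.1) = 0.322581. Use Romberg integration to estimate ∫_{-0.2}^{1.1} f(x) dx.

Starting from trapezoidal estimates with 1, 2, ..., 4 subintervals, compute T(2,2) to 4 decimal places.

0.5436

T(0,0) (trapezoid, 1 panel, h=1.3000): 0.570789
T(1,0) (trapezoid, 2 panels, h=0.6500): 0.550700
T(2,0) (trapezoid, 4 panels, h=0.3250): 0.545408
T(1,1) = 0.550700 + (0.550700 − 0.570789)/3 = 0.544004
T(2,1) = 0.545408 + (0.545408 − 0.550700)/3 = 0.543644
T(2,2) = 0.543644 + (0.543644 − 0.544004)/15 = 0.543620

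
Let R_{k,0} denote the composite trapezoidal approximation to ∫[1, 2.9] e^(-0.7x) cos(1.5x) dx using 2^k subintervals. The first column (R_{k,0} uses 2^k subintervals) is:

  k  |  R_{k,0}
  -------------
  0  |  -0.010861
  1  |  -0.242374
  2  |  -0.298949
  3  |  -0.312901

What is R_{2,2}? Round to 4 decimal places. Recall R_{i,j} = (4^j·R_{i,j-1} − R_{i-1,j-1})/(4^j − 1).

Richardson extrapolation on the trapezoidal column (denominator 4−1=3):
R_{1,1} = (4·(-0.242374) − (-0.010861)) / 3 = -0.319545
R_{2,1} = (4·(-0.298949) − (-0.242374)) / 3 = -0.317807
R_{2,2} = (16·(-0.317807) − (-0.319545)) / 15 = -0.317691
(Column j=1 coincides with Simpson's rule on the same nodes.)

-0.3177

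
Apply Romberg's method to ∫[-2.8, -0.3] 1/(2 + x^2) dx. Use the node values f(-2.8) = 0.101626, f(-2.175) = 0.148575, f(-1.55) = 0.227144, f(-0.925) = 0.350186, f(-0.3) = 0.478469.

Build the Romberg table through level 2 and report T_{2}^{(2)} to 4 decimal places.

T_{0}^{(0)} (trapezoid, 1 panel, h=2.5000): 0.725119
T_{1}^{(0)} (trapezoid, 2 panels, h=1.2500): 0.646489
T_{2}^{(0)} (trapezoid, 4 panels, h=0.6250): 0.634970
T_{1}^{(1)} = 0.646489 + (0.646489 − 0.725119)/3 = 0.620279
T_{2}^{(1)} = 0.634970 + (0.634970 − 0.646489)/3 = 0.631130
T_{2}^{(2)} = 0.631130 + (0.631130 − 0.620279)/15 = 0.631853

0.6319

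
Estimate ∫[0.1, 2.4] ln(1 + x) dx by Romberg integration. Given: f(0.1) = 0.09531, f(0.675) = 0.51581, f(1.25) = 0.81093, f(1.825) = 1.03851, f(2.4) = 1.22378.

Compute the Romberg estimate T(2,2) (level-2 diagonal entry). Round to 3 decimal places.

T(0,0) (trapezoid, 1 panel, h=2.3000): 1.51695
T(1,0) (trapezoid, 2 panels, h=1.1500): 1.69105
T(2,0) (trapezoid, 4 panels, h=0.5750): 1.73926
T(1,1) = 1.69105 + (1.69105 − 1.51695)/3 = 1.74908
T(2,1) = 1.73926 + (1.73926 − 1.69105)/3 = 1.75533
T(2,2) = 1.75533 + (1.75533 − 1.74908)/15 = 1.75575

1.756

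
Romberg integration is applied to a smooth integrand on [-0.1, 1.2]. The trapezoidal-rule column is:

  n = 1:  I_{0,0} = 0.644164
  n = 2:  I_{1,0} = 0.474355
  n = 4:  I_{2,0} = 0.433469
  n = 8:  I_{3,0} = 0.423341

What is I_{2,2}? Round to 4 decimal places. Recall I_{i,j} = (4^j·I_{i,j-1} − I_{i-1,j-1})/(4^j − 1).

Richardson extrapolation on the trapezoidal column (denominator 4−1=3):
I_{1,1} = (4·0.474355 − 0.644164) / 3 = 0.417752
I_{2,1} = (4·0.433469 − 0.474355) / 3 = 0.419840
I_{2,2} = (16·0.419840 − 0.417752) / 15 = 0.419979

0.4200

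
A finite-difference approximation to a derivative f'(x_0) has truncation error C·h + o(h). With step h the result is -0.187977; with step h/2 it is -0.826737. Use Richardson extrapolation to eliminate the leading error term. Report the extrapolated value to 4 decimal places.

The leading error scales as h; refining by a factor of 2 reduces it by 2^1 = 2.
Extrapolated value = (2·A(h/2) − A(h)) / (2 − 1)
= (2·(-0.826737) − (-0.187977)) / 1
= -1.465497 / 1 = -1.465497

-1.4655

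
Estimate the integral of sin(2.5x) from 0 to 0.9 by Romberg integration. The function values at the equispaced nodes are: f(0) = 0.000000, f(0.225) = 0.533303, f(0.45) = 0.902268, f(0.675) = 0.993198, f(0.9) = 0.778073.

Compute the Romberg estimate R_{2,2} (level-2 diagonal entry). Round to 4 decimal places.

0.6512

R_{0,0} (trapezoid, 1 panel, h=0.9000): 0.350133
R_{1,0} (trapezoid, 2 panels, h=0.4500): 0.581087
R_{2,0} (trapezoid, 4 panels, h=0.2250): 0.634006
R_{1,1} = 0.581087 + (0.581087 − 0.350133)/3 = 0.658072
R_{2,1} = 0.634006 + (0.634006 − 0.581087)/3 = 0.651646
R_{2,2} = 0.651646 + (0.651646 − 0.658072)/15 = 0.651218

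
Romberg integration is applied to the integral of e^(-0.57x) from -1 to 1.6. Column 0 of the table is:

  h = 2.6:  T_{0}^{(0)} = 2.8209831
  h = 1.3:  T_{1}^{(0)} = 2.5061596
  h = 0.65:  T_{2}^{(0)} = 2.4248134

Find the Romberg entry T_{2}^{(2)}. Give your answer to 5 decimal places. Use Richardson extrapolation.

Richardson extrapolation on the trapezoidal column (denominator 4−1=3):
T_{1}^{(1)} = 2.5061596 + (2.5061596 − 2.8209831)/3 = 2.4012184
T_{2}^{(1)} = 2.4248134 + (2.4248134 − 2.5061596)/3 = 2.3976980
T_{2}^{(2)} = 2.3976980 + (2.3976980 − 2.4012184)/15 = 2.3974633
(Column j=1 coincides with Simpson's rule on the same nodes.)

2.39746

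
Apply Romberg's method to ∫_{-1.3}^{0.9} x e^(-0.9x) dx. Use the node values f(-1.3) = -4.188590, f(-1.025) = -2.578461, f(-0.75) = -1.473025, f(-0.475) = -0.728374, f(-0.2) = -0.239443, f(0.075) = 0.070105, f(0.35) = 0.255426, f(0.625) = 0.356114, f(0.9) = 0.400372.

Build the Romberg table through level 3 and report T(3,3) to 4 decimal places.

T(0,0) (trapezoid, 1 panel, h=2.2000): -4.167040
T(1,0) (trapezoid, 2 panels, h=1.1000): -2.346907
T(2,0) (trapezoid, 4 panels, h=0.5500): -1.843133
T(3,0) (trapezoid, 8 panels, h=0.2750): -1.713736
T(1,1) = -2.346907 + (-2.346907 − (-4.167040))/3 = -1.740196
T(2,1) = -1.843133 + (-1.843133 − (-2.346907))/3 = -1.675208
T(3,1) = -1.713736 + (-1.713736 − (-1.843133))/3 = -1.670604
T(2,2) = -1.675208 + (-1.675208 − (-1.740196))/15 = -1.670875
T(3,2) = -1.670604 + (-1.670604 − (-1.675208))/15 = -1.670297
T(3,3) = -1.670297 + (-1.670297 − (-1.670875))/63 = -1.670288

-1.6703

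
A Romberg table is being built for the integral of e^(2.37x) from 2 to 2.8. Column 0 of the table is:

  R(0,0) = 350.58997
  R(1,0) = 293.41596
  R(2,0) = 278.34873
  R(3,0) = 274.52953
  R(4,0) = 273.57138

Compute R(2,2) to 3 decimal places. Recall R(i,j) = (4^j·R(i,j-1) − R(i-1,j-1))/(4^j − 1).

Richardson extrapolation on the trapezoidal column (denominator 4−1=3):
R(1,1) = (4·293.41596 − 350.58997) / 3 = 274.35796
R(2,1) = 278.34873 + (278.34873 − 293.41596)/3 = 273.32632
R(2,2) = 273.32632 + (273.32632 − 274.35796)/15 = 273.25754
(Column j=1 coincides with Simpson's rule on the same nodes.)

273.258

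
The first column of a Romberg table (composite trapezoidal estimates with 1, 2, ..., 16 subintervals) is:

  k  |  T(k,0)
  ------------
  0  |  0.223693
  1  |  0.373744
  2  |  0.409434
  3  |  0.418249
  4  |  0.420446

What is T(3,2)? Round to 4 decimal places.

Richardson extrapolation on the trapezoidal column (denominator 4−1=3):
T(2,1) = 0.409434 + (0.409434 − 0.373744)/3 = 0.421331
T(3,1) = (4·0.418249 − 0.409434) / 3 = 0.421187
T(3,2) = (16·0.421187 − 0.421331) / 15 = 0.421177

0.4212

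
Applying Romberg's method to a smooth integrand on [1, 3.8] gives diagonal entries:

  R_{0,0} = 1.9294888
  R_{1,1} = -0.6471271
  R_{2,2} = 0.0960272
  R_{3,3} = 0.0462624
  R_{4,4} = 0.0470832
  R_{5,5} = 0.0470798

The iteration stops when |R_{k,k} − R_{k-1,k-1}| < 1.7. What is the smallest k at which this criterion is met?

|R_{1,1} − R_{0,0}| = 2.5766159 ≥ 1.7
|R_{2,2} − R_{1,1}| = 0.7431543 < 1.7

k = 2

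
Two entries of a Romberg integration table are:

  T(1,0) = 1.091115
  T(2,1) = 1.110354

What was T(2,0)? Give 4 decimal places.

From T(2,1) = (4·T(2,0) − T(1,0))/3, solve for T(2,0):
4·T(2,0) = 3·1.110354 + 1.091115 = 4.422177
T(2,0) = 1.105544

1.1055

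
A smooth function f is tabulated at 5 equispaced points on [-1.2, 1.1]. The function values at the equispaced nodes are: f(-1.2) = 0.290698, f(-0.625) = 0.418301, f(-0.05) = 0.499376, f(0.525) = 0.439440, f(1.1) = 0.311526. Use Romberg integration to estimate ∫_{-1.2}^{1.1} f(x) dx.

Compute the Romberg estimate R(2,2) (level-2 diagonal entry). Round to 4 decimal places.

R(0,0) (trapezoid, 1 panel, h=2.3000): 0.692558
R(1,0) (trapezoid, 2 panels, h=1.1500): 0.920561
R(2,0) (trapezoid, 4 panels, h=0.5750): 0.953482
R(1,1) = 0.920561 + (0.920561 − 0.692558)/3 = 0.996562
R(2,1) = 0.953482 + (0.953482 − 0.920561)/3 = 0.964456
R(2,2) = 0.964456 + (0.964456 − 0.996562)/15 = 0.962316

0.9623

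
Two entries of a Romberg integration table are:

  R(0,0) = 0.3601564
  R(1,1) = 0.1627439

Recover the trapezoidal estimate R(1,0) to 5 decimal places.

0.21210

From R(1,1) = (4·R(1,0) − R(0,0))/3, solve for R(1,0):
4·R(1,0) = 3·0.1627439 + 0.3601564 = 0.8483881
R(1,0) = 0.2120970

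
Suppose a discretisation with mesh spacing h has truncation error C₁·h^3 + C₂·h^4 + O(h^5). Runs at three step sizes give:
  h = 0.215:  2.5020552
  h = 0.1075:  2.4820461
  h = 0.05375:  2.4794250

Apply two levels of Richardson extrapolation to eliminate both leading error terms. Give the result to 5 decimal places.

First eliminate the h^3 term (factor 2^3 = 8):
  B₁ = (8·2.4820461 − 2.5020552)/7 = 2.4791877
  B₂ = (8·2.4794250 − 2.4820461)/7 = 2.4790506
Then eliminate the h^4 term (factor 2^4 = 16):
  (16·2.4790506 − 2.4791877)/15 = 2.4790415

2.47904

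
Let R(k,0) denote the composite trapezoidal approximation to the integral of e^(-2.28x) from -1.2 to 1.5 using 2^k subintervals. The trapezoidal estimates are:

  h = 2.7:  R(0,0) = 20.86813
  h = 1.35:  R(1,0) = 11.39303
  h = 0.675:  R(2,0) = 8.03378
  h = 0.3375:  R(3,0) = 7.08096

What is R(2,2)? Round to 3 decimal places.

6.826

Richardson extrapolation on the trapezoidal column (denominator 4−1=3):
R(1,1) = (4·11.39303 − 20.86813) / 3 = 8.23466
R(2,1) = 8.03378 + (8.03378 − 11.39303)/3 = 6.91403
R(2,2) = 6.91403 + (6.91403 − 8.23466)/15 = 6.82599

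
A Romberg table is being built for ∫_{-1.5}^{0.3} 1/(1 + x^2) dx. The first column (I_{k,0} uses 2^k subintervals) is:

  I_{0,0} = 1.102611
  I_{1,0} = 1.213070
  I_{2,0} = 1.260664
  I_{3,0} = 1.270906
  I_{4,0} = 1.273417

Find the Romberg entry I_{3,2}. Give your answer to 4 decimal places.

1.2742

I_{2,1} = (4·1.260664 − 1.213070) / 3 = 1.276529
I_{3,1} = (4·1.270906 − 1.260664) / 3 = 1.274320
I_{3,2} = 1.274320 + (1.274320 − 1.276529)/15 = 1.274173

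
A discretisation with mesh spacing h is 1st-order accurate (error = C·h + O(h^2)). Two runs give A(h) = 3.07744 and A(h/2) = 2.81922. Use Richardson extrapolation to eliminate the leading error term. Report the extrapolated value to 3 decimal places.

The leading error scales as h; refining by a factor of 2 reduces it by 2^1 = 2.
Extrapolated value = (2·A(h/2) − A(h)) / (2 − 1)
= (2·2.81922 − 3.07744) / 1
= 2.56100 / 1 = 2.56100

2.561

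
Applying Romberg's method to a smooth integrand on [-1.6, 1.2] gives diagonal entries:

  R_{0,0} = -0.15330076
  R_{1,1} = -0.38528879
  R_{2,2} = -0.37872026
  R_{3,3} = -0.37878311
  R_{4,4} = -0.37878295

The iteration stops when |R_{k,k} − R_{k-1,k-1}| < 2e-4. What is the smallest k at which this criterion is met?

k = 3

|R_{1,1} − R_{0,0}| = 0.23198803 ≥ 2e-4
|R_{2,2} − R_{1,1}| = 0.00656853 ≥ 2e-4
|R_{3,3} − R_{2,2}| = 0.00006285 < 2e-4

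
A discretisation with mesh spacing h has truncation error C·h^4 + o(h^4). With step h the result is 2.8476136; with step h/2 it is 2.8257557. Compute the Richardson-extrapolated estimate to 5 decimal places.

2.82430

Extrapolated value = (16·A(h/2) − A(h)) / (16 − 1)
= (16·2.8257557 − 2.8476136) / 15
= 42.3644776 / 15 = 2.8242985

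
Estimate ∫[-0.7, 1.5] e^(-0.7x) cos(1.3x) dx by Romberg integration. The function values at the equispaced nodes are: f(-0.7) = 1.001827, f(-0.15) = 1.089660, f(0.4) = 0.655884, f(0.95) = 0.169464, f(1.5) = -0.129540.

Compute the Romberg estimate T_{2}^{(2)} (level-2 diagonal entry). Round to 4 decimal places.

T_{0}^{(0)} (trapezoid, 1 panel, h=2.2000): 0.959516
T_{1}^{(0)} (trapezoid, 2 panels, h=1.1000): 1.201230
T_{2}^{(0)} (trapezoid, 4 panels, h=0.5500): 1.293133
T_{1}^{(1)} = 1.201230 + (1.201230 − 0.959516)/3 = 1.281801
T_{2}^{(1)} = 1.293133 + (1.293133 − 1.201230)/3 = 1.323767
T_{2}^{(2)} = 1.323767 + (1.323767 − 1.281801)/15 = 1.326565

1.3266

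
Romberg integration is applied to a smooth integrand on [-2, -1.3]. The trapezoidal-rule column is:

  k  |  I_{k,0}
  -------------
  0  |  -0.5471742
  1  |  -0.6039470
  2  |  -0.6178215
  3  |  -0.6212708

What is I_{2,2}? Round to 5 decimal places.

-0.62242

I_{1,1} = (4·(-0.6039470) − (-0.5471742)) / 3 = -0.6228713
I_{2,1} = (4·(-0.6178215) − (-0.6039470)) / 3 = -0.6224463
I_{2,2} = (16·(-0.6224463) − (-0.6228713)) / 15 = -0.6224180
(Column j=1 coincides with Simpson's rule on the same nodes.)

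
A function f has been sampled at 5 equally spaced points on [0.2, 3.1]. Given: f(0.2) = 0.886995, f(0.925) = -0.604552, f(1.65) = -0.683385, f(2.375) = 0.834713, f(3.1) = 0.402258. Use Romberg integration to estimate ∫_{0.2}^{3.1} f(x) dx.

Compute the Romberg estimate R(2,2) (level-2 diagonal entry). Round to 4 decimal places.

0.2639

R(0,0) (trapezoid, 1 panel, h=2.9000): 1.869417
R(1,0) (trapezoid, 2 panels, h=1.4500): -0.056200
R(2,0) (trapezoid, 4 panels, h=0.7250): 0.138767
R(1,1) = -0.056200 + (-0.056200 − 1.869417)/3 = -0.698072
R(2,1) = 0.138767 + (0.138767 − (-0.056200))/3 = 0.203756
R(2,2) = 0.203756 + (0.203756 − (-0.698072))/15 = 0.263878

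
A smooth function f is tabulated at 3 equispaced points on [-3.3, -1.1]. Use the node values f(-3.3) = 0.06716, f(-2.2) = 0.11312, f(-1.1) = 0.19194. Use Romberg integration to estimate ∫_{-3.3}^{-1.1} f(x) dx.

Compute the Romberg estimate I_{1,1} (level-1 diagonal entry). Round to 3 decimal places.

I_{0,0} (trapezoid, 1 panel, h=2.2000): 0.28501
I_{1,0} (trapezoid, 2 panels, h=1.1000): 0.26694
I_{1,1} = 0.26694 + (0.26694 − 0.28501)/3 = 0.26092

0.261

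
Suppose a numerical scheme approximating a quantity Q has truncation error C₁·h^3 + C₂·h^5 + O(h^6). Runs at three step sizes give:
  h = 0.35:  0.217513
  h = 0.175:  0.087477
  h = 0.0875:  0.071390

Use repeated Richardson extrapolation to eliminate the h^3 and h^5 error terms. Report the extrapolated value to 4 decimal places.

0.0691

First eliminate the h^3 term (factor 2^3 = 8):
  B₁ = (8·0.087477 − 0.217513)/7 = 0.068900
  B₂ = (8·0.071390 − 0.087477)/7 = 0.069092
Then eliminate the h^5 term (factor 2^5 = 32):
  (32·0.069092 − 0.068900)/31 = 0.069098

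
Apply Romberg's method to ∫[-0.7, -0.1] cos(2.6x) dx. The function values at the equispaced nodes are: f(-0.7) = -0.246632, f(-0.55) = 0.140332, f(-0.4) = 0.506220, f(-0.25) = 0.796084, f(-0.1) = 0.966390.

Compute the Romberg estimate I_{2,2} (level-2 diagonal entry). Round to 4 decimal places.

0.2739

I_{0,0} (trapezoid, 1 panel, h=0.6000): 0.215927
I_{1,0} (trapezoid, 2 panels, h=0.3000): 0.259830
I_{2,0} (trapezoid, 4 panels, h=0.1500): 0.270377
I_{1,1} = 0.259830 + (0.259830 − 0.215927)/3 = 0.274464
I_{2,1} = 0.270377 + (0.270377 − 0.259830)/3 = 0.273893
I_{2,2} = 0.273893 + (0.273893 − 0.274464)/15 = 0.273855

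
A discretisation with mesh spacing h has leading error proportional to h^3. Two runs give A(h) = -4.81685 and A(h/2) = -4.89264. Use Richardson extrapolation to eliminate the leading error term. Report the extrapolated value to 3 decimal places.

-4.903

Extrapolated value = (8·A(h/2) − A(h)) / (8 − 1)
= (8·(-4.89264) − (-4.81685)) / 7
= -34.32427 / 7 = -4.90347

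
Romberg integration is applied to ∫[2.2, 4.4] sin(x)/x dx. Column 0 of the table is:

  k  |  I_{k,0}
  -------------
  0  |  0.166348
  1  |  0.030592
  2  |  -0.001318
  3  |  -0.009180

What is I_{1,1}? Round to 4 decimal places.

-0.0147

Richardson extrapolation on the trapezoidal column (denominator 4−1=3):
I_{1,1} = 0.030592 + (0.030592 − 0.166348)/3 = -0.014660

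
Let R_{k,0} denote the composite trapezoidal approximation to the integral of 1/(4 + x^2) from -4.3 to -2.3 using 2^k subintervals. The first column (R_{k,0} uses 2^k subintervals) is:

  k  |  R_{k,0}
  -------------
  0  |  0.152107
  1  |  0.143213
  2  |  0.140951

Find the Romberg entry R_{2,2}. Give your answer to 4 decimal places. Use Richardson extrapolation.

Richardson extrapolation on the trapezoidal column (denominator 4−1=3):
R_{1,1} = 0.143213 + (0.143213 − 0.152107)/3 = 0.140248
R_{2,1} = 0.140951 + (0.140951 − 0.143213)/3 = 0.140197
R_{2,2} = (16·0.140197 − 0.140248) / 15 = 0.140194

0.1402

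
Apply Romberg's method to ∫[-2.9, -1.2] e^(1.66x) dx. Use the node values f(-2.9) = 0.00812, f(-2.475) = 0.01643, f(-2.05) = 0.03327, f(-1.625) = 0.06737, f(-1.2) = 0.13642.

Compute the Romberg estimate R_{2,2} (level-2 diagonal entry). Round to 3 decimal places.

0.077

R_{0,0} (trapezoid, 1 panel, h=1.7000): 0.12286
R_{1,0} (trapezoid, 2 panels, h=0.8500): 0.08971
R_{2,0} (trapezoid, 4 panels, h=0.4250): 0.08047
R_{1,1} = 0.08971 + (0.08971 − 0.12286)/3 = 0.07866
R_{2,1} = 0.08047 + (0.08047 − 0.08971)/3 = 0.07739
R_{2,2} = 0.07739 + (0.07739 − 0.07866)/15 = 0.07731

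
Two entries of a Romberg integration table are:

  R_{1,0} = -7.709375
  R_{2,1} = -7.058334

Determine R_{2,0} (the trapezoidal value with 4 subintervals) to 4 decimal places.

From R_{2,1} = (4·R_{2,0} − R_{1,0})/3, solve for R_{2,0}:
4·R_{2,0} = 3·(-7.058334) + (-7.709375) = -28.884377
R_{2,0} = -7.221094

-7.2211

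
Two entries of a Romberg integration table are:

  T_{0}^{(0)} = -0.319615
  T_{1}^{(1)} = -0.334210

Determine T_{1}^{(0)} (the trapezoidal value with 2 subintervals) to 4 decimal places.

-0.3306

From T_{1}^{(1)} = (4·T_{1}^{(0)} − T_{0}^{(0)})/3, solve for T_{1}^{(0)}:
4·T_{1}^{(0)} = 3·(-0.334210) + (-0.319615) = -1.322245
T_{1}^{(0)} = -0.330561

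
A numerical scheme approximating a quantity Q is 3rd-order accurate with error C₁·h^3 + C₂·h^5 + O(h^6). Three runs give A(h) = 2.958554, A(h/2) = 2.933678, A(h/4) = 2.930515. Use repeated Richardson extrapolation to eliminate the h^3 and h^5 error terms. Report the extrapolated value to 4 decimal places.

First eliminate the h^3 term (factor 2^3 = 8):
  B₁ = (8·2.933678 − 2.958554)/7 = 2.930124
  B₂ = (8·2.930515 − 2.933678)/7 = 2.930063
Then eliminate the h^5 term (factor 2^5 = 32):
  (32·2.930063 − 2.930124)/31 = 2.930061

2.9301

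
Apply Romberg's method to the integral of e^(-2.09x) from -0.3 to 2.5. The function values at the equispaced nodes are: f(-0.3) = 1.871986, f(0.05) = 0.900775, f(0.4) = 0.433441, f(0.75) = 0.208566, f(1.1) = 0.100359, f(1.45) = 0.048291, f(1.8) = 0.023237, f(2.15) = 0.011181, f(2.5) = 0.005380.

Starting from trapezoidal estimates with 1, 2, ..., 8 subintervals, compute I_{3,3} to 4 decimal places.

I_{0,0} (trapezoid, 1 panel, h=2.8000): 2.628312
I_{1,0} (trapezoid, 2 panels, h=1.4000): 1.454659
I_{2,0} (trapezoid, 4 panels, h=0.7000): 1.047004
I_{3,0} (trapezoid, 8 panels, h=0.3500): 0.932587
I_{1,1} = 1.454659 + (1.454659 − 2.628312)/3 = 1.063441
I_{2,1} = 1.047004 + (1.047004 − 1.454659)/3 = 0.911119
I_{3,1} = 0.932587 + (0.932587 − 1.047004)/3 = 0.894448
I_{2,2} = 0.911119 + (0.911119 − 1.063441)/15 = 0.900964
I_{3,2} = 0.894448 + (0.894448 − 0.911119)/15 = 0.893337
I_{3,3} = 0.893337 + (0.893337 − 0.900964)/63 = 0.893216

0.8932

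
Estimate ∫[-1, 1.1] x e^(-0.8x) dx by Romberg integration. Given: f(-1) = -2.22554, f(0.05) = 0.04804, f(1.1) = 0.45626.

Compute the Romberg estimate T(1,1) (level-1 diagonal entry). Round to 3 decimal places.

-0.552

T(0,0) (trapezoid, 1 panel, h=2.1000): -1.85774
T(1,0) (trapezoid, 2 panels, h=1.0500): -0.87843
T(1,1) = -0.87843 + (-0.87843 − (-1.85774))/3 = -0.55199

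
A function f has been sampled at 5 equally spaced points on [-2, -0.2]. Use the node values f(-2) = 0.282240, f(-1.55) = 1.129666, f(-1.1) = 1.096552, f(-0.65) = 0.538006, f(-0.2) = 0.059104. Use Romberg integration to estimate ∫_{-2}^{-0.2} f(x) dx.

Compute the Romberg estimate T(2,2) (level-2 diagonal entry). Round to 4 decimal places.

T(0,0) (trapezoid, 1 panel, h=1.8000): 0.307210
T(1,0) (trapezoid, 2 panels, h=0.9000): 1.140502
T(2,0) (trapezoid, 4 panels, h=0.4500): 1.320703
T(1,1) = 1.140502 + (1.140502 − 0.307210)/3 = 1.418266
T(2,1) = 1.320703 + (1.320703 − 1.140502)/3 = 1.380770
T(2,2) = 1.380770 + (1.380770 − 1.418266)/15 = 1.378270

1.3783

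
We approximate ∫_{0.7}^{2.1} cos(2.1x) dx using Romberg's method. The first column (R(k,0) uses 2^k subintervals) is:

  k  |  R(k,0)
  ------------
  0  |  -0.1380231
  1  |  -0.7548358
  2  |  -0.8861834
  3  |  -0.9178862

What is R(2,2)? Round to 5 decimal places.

Richardson extrapolation on the trapezoidal column (denominator 4−1=3):
R(1,1) = -0.7548358 + (-0.7548358 − (-0.1380231))/3 = -0.9604400
R(2,1) = -0.8861834 + (-0.8861834 − (-0.7548358))/3 = -0.9299659
R(2,2) = (16·(-0.9299659) − (-0.9604400)) / 15 = -0.9279343

-0.92793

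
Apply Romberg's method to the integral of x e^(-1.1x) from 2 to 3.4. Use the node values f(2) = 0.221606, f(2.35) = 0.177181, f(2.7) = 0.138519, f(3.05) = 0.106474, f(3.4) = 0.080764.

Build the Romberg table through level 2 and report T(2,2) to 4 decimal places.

T(0,0) (trapezoid, 1 panel, h=1.4000): 0.211659
T(1,0) (trapezoid, 2 panels, h=0.7000): 0.202793
T(2,0) (trapezoid, 4 panels, h=0.3500): 0.200676
T(1,1) = 0.202793 + (0.202793 − 0.211659)/3 = 0.199838
T(2,1) = 0.200676 + (0.200676 − 0.202793)/3 = 0.199970
T(2,2) = 0.199970 + (0.199970 − 0.199838)/15 = 0.199979

0.2000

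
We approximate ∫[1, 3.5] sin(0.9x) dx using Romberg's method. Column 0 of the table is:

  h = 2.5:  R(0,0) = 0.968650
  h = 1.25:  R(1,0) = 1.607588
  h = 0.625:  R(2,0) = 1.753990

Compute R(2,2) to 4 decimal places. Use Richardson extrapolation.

1.8016

Richardson extrapolation on the trapezoidal column (denominator 4−1=3):
R(1,1) = 1.607588 + (1.607588 − 0.968650)/3 = 1.820567
R(2,1) = 1.753990 + (1.753990 − 1.607588)/3 = 1.802791
R(2,2) = 1.802791 + (1.802791 − 1.820567)/15 = 1.801606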